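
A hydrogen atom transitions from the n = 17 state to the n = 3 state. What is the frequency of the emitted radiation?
3.54155e+14 Hz

First, find the transition energy:
E_17 = -13.6057 / 17² = -0.04707855 eV
E_3 = -13.6057 / 3² = -1.51174444 eV
|ΔE| = |E_3 - E_17| = 1.46466589 eV

Convert to Joules: E = 1.46466589 eV × (1.602177 × 10⁻¹⁹ J/eV) = 2.3466540e-19 J

Using E = hf:
f = E/h = 2.3466540e-19 J / (6.62607 × 10⁻³⁴ J·s)
f = 3.54155e+14 Hz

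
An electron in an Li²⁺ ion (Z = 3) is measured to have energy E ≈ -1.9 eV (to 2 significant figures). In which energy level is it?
n = 8

The exact energy levels follow E_n = -13.6057 Z² / n² eV with Z = 3.

The measured value (-1.9 eV) is reported to only 2 significant figures, so we must test candidate n values and see which one matches to that precision.

Candidate energies:
  n = 6:  E = -13.6057 × 3² / 6² = -3.40143 eV
  n = 7:  E = -13.6057 × 3² / 7² = -2.49901 eV
  n = 8:  E = -13.6057 × 3² / 8² = -1.91330 eV  ← matches
  n = 9:  E = -13.6057 × 3² / 9² = -1.51174 eV
  n = 10:  E = -13.6057 × 3² / 10² = -1.22451 eV

Checking against the measurement of -1.9 eV (2 sig figs), only n = 8 agrees:
E_8 = -1.91330 eV, which rounds to -1.9 eV ✓

Therefore n = 8.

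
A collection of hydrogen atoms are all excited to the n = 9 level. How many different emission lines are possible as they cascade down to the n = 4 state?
15

The electron can occupy levels n = 4, 5, ..., 9 during de-excitation — that is m = 9 - 4 + 1 = 6 distinct levels.

The number of distinct spectral lines equals the number of ways to choose 2 of these m levels (each pair gives one possible emission transition):

Number of lines = m(m-1)/2 = 6×5/2 = 15

These correspond to all possible transitions between the 6 levels:
9 → 8, 9 → 7, 9 → 6, 9 → 5, 9 → 4, 8 → 7, 8 → 6, 8 → 5...

Each transition produces a photon with a unique energy (and thus wavelength). This count does not depend on Z.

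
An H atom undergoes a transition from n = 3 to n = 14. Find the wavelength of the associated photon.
859.61053 nm

First, find the transition energy using E_n = -13.6057 / n² eV:
E_3 = -13.6057 / 3² = -1.511744444 eV
E_14 = -13.6057 / 14² = -0.069416837 eV

Photon energy: |ΔE| = |E_14 - E_3| = 1.442327607 eV

Convert to wavelength using E = hc/λ with hc = 1239.84 eV·nm:
λ = hc/E = 1239.84 eV·nm / 1.442327607 eV
λ = 859.61053 nm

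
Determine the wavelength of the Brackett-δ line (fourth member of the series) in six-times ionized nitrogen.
39.674 nm

The lines of a series are numbered from the longest wavelength (smallest ΔE) outward; the fourth line is the transition from n = n_f + 4 to n_f.
The Brackett series has all transitions ending at n_f = 4.

For N⁶⁺ (Z = 7), the fourth line (δ-line) is the jump from n = 8 to n = 4:
E_8 = -13.6057 × 7² / 8² = -10.41686 eV
E_4 = -13.6057 × 7² / 4² = -41.66746 eV
ΔE = E_8 - E_4 = 31.25060 eV

λ = hc/E = 1239.84 eV·nm / 31.25060 eV
λ = 39.674 nm

This is the δ-line of the Brackett series in N⁶⁺.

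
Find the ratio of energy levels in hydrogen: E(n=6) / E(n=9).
2.250000

Using E_n = -13.6057 Z² / n² eV with Z = 1:

E_6 = -13.6057 / 6² = -13.6057 / 36 = -0.377936111111 eV
E_9 = -13.6057 / 9² = -13.6057 / 81 = -0.167971604938 eV

The ratio is:
E_6/E_9 = (-0.377936111111) / (-0.167971604938)
E_6/E_9 = (-13.6057/36) / (-13.6057/81)
E_6/E_9 = 81/36
E_6/E_9 = 2.250000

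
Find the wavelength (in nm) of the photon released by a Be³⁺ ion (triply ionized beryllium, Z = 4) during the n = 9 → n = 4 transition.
113.55765 nm

First, find the transition energy using E_n = -13.6057 Z² / n² eV:
E_9 = -13.6057 × 4² / 9² = -2.68754568 eV
E_4 = -13.6057 × 4² / 4² = -13.60570000 eV

Photon energy: |ΔE| = |E_4 - E_9| = 10.91815432 eV

Convert to wavelength using E = hc/λ with hc = 1239.84 eV·nm:
λ = hc/E = 1239.84 eV·nm / 10.91815432 eV
λ = 113.55765 nm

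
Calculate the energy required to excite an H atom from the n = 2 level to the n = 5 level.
2.8572 eV

The energy levels of a hydrogen-like atom are E_n = -13.6057 eV / n².

Energy at n = 2: E_2 = -13.6057 / 2² = -3.4014250 eV
Energy at n = 5: E_5 = -13.6057 / 5² = -0.5442280 eV

The excitation energy is the difference:
ΔE = E_5 - E_2
ΔE = -0.5442280 - (-3.4014250)
ΔE = 2.8572 eV

Since this is positive, energy must be absorbed (photon absorption).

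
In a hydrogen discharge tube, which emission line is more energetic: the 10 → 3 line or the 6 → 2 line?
6 → 2

Calculate the energy for each transition:

Transition 10 → 3:
ΔE₁ = |E_3 - E_10| = |-13.6057/3² - (-13.6057/10²)|
ΔE₁ = |-1.5117444444 - (-0.1360570000)| = 1.3756874 eV

Transition 6 → 2:
ΔE₂ = |E_2 - E_6| = |-13.6057/2² - (-13.6057/6²)|
ΔE₂ = |-3.4014250000 - (-0.3779361111)| = 3.0234889 eV

Since 3.0234889 eV > 1.3756874 eV, the transition 6 → 2 emits the more energetic photon.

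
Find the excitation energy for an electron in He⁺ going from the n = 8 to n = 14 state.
0.572689 eV

The energy levels of a hydrogen-like atom are E_n = -13.6057 Z² eV / n².

Energy at n = 8: E_8 = -13.6057 × 2² / 8² = -0.850356250 eV
Energy at n = 14: E_14 = -13.6057 × 2² / 14² = -0.277667347 eV

The excitation energy is the difference:
ΔE = E_14 - E_8
ΔE = -0.277667347 - (-0.850356250)
ΔE = 0.572689 eV

Since this is positive, energy must be absorbed (photon absorption).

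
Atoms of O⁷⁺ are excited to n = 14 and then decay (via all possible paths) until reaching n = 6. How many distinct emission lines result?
36

The electron can occupy levels n = 6, 7, ..., 14 during de-excitation — that is m = 14 - 6 + 1 = 9 distinct levels.

The number of distinct spectral lines equals the number of ways to choose 2 of these m levels (each pair gives one possible emission transition):

Number of lines = m(m-1)/2 = 9×8/2 = 36

These correspond to all possible transitions between the 9 levels:
14 → 13, 14 → 12, 14 → 11, 14 → 10, 14 → 9, 14 → 8, 14 → 7, 14 → 6...

Each transition produces a photon with a unique energy (and thus wavelength). This count does not depend on Z.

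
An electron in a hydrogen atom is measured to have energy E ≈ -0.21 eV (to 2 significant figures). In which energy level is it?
n = 8

The exact energy levels follow E_n = -13.6057 eV / n².

The measured value (-0.21 eV) is reported to only 2 significant figures, so we must test candidate n values and see which one matches to that precision.

Candidate energies:
  n = 6:  E = -13.6057/6² = -0.37794 eV
  n = 7:  E = -13.6057/7² = -0.27767 eV
  n = 8:  E = -13.6057/8² = -0.21259 eV  ← matches
  n = 9:  E = -13.6057/9² = -0.16797 eV
  n = 10:  E = -13.6057/10² = -0.13606 eV

Checking against the measurement of -0.21 eV (2 sig figs), only n = 8 agrees:
E_8 = -0.21259 eV, which rounds to -0.21 eV ✓

Therefore n = 8.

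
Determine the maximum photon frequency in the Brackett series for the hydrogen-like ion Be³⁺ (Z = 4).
3.2898e+15 Hz

The series limit corresponds to the transition from n = ∞ to n = 4.
This is the highest energy (shortest wavelength) transition in the Brackett series.

E_∞ = 0 eV
E_4 = -13.6057 × 4² / 4² = -13.605700 eV

Energy at series limit:
ΔE = E_∞ - E_4 = 0 - (-13.605700) = 13.605700 eV
E = 13.605700 eV × (1.602177 × 10⁻¹⁹ J/eV) = 2.179874e-18 J
f = E/h = 2.179874e-18 J / (6.62607 × 10⁻³⁴ J·s) = 3.2898e+15 Hz

This energy equals the ionization energy from the n = 4 state of Be³⁺.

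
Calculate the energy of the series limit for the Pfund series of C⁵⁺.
19.592208 eV

The series limit corresponds to the transition from n = ∞ to n = 5.
This is the highest energy (shortest wavelength) transition in the Pfund series.

E_∞ = 0 eV
E_5 = -13.6057 × 6² / 5² = -19.592208 eV

Energy at series limit:
ΔE = E_∞ - E_5 = 0 - (-19.592208) = 19.592208 eV

This energy equals the ionization energy from the n = 5 state of C⁵⁺.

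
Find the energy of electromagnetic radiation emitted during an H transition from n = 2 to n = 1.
10.20 eV

The energy levels are E_n = -13.6057 eV / n².

Energy at n = 2: E_2 = -13.6057 / 2² = -3.40143 eV
Energy at n = 1: E_1 = -13.6057 / 1² = -13.60570 eV

For emission (electron falling to lower state), the photon energy is:
E_photon = E_2 - E_1 = |-3.40143 - (-13.60570)|
E_photon = 10.20 eV

This energy is carried away by the emitted photon.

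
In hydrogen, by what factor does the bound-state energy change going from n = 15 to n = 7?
4.591837

Using E_n = -13.6057 Z² / n² eV with Z = 1:

E_7 = -13.6057 / 7² = -13.6057 / 49 = -0.277667346939 eV
E_15 = -13.6057 / 15² = -13.6057 / 225 = -0.060469777778 eV

The ratio is:
E_7/E_15 = (-0.277667346939) / (-0.060469777778)
E_7/E_15 = (-13.6057/49) / (-13.6057/225)
E_7/E_15 = 225/49
E_7/E_15 = 4.591837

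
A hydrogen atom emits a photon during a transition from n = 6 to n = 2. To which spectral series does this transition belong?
Balmer series

The spectral series in hydrogen are named based on the final (lower) energy level:
- Lyman series: n_final = 1 (ultraviolet)
- Balmer series: n_final = 2 (visible/near-UV)
- Paschen series: n_final = 3 (infrared)
- Brackett series: n_final = 4 (infrared)
- Pfund series: n_final = 5 (far infrared)

Since this transition ends at n = 2, it belongs to the Balmer series.

For reference, this 6 → 2 line has photon energy
ΔE = 13.6057 eV × (1/2² - 1/6²) = 3.0234888889 eV,
corresponding to wavelength λ = hc/ΔE = 1239.84 eV·nm / 3.0234888889 eV = 410.069309 nm in the visible/near-UV region.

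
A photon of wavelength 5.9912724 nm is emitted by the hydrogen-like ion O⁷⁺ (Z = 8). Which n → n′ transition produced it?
n = 9 → n = 2

First, find the photon energy from the wavelength (hc = 1239.84 eV·nm):
E = hc/λ = 1239.84 eV·nm / 5.9912724 nm = 206.94102 eV

The energy levels of O⁷⁺ satisfy E_n = -13.6057 × 8² / n² eV, so an emission n_i → n_f releases
ΔE = 13.6057 × 8² × (1/n_f² − 1/n_i²) eV.

Setting ΔE equal to the photon energy:
1/n_f² − 1/n_i² = 206.94102 / (13.6057 × 8²) = 0.23765432

Since 1/n_i² must be positive, we need 1/n_f² > 0.23765432, i.e. n_f ≤ 2. For each allowed n_f, solve n_i = (1/n_f² − 0.23765432)^(−1/2) and check whether it is a whole number:
  n_f = 1: 1/n_i² = 1.00000000 − 0.23765432 = 0.76234568 → n_i = 1.145  (not an integer) ✗
  n_f = 2: 1/n_i² = 0.25000000 − 0.23765432 = 0.01234568 → n_i = 9.000  → integer, n_i = 9 ✓

Only n_f = 2 gives an integer upper level, n_i = 9.

The transition is from n = 9 to n = 2 (emission).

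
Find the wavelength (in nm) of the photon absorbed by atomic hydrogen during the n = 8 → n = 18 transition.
7267.68991 nm

First, find the transition energy using E_n = -13.6057 / n² eV:
E_8 = -13.6057 / 8² = -0.21258906250 eV
E_18 = -13.6057 / 18² = -0.04199290123 eV

Photon energy: |ΔE| = |E_18 - E_8| = 0.17059616127 eV

Convert to wavelength using E = hc/λ with hc = 1239.84 eV·nm:
λ = hc/E = 1239.84 eV·nm / 0.17059616127 eV
λ = 7267.68991 nm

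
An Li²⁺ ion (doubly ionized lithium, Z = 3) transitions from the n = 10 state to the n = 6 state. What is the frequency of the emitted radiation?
5.26e+14 Hz

First, find the transition energy:
E_10 = -13.6057 × 3² / 10² = -1.224513 eV
E_6 = -13.6057 × 3² / 6² = -3.401425 eV
|ΔE| = |E_6 - E_10| = 2.176912 eV

Convert to Joules: E = 2.176912 eV × (1.602177 × 10⁻¹⁹ J/eV) = 3.4878e-19 J

Using E = hf:
f = E/h = 3.4878e-19 J / (6.62607 × 10⁻³⁴ J·s)
f = 5.26e+14 Hz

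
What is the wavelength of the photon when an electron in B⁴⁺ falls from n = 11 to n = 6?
186.79863 nm

First, find the transition energy using E_n = -13.6057 Z² / n² eV:
E_11 = -13.6057 × 5² / 11² = -2.811095041 eV
E_6 = -13.6057 × 5² / 6² = -9.448402778 eV

Photon energy: |ΔE| = |E_6 - E_11| = 6.637307737 eV

Convert to wavelength using E = hc/λ with hc = 1239.84 eV·nm:
λ = hc/E = 1239.84 eV·nm / 6.637307737 eV
λ = 186.79863 nm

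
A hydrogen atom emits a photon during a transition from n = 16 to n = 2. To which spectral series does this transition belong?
Balmer series

The spectral series in hydrogen are named based on the final (lower) energy level:
- Lyman series: n_final = 1 (ultraviolet)
- Balmer series: n_final = 2 (visible/near-UV)
- Paschen series: n_final = 3 (infrared)
- Brackett series: n_final = 4 (infrared)
- Pfund series: n_final = 5 (far infrared)

Since this transition ends at n = 2, it belongs to the Balmer series.

For reference, this 16 → 2 line has photon energy
ΔE = 13.6057 eV × (1/2² - 1/16²) = 3.3482777344 eV,
corresponding to wavelength λ = hc/ΔE = 1239.84 eV·nm / 3.3482777344 eV = 370.291863 nm in the visible/near-UV region.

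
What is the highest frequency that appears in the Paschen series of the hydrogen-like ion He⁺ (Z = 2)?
1.462e+15 Hz

The series limit corresponds to the transition from n = ∞ to n = 3.
This is the highest energy (shortest wavelength) transition in the Paschen series.

E_∞ = 0 eV
E_3 = -13.6057 × 2² / 3² = -6.046978 eV

Energy at series limit:
ΔE = E_∞ - E_3 = 0 - (-6.046978) = 6.046978 eV
E = 6.046978 eV × (1.602177 × 10⁻¹⁹ J/eV) = 9.68833e-19 J
f = E/h = 9.68833e-19 J / (6.62607 × 10⁻³⁴ J·s) = 1.462e+15 Hz

This energy equals the ionization energy from the n = 3 state of He⁺.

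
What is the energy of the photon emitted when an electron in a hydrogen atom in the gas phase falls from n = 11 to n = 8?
0.100 eV

The energy levels are E_n = -13.6057 eV / n².

Energy at n = 11: E_11 = -13.6057 / 11² = -0.112444 eV
Energy at n = 8: E_8 = -13.6057 / 8² = -0.212589 eV

For emission (electron falling to lower state), the photon energy is:
E_photon = E_11 - E_8 = |-0.112444 - (-0.212589)|
E_photon = 0.100 eV

This energy is carried away by the emitted photon.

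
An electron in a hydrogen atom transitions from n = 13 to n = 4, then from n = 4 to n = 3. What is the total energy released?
1.431237 eV

The energy levels of hydrogen are E_n = -13.6057 / n² eV.

First transition (13 → 4):
ΔE₁ = |E_4 - E_13|
ΔE₁ = |-0.850356250000 - (-0.080507100592)| = 0.769849149 eV

Second transition (4 → 3):
ΔE₂ = |E_3 - E_4|
ΔE₂ = |-1.511744444444 - (-0.850356250000)| = 0.661388194 eV

Total energy released:
E_total = ΔE₁ + ΔE₂ = 0.769849149 + 0.661388194 = 1.431237 eV

Note: This equals the direct transition 13 → 3: 1.431237 eV ✓
Energy is conserved regardless of the path taken.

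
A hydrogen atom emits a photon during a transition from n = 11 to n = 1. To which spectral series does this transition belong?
Lyman series

The spectral series in hydrogen are named based on the final (lower) energy level:
- Lyman series: n_final = 1 (ultraviolet)
- Balmer series: n_final = 2 (visible/near-UV)
- Paschen series: n_final = 3 (infrared)
- Brackett series: n_final = 4 (infrared)
- Pfund series: n_final = 5 (far infrared)

Since this transition ends at n = 1, it belongs to the Lyman series.

For reference, this 11 → 1 line has photon energy
ΔE = 13.6057 eV × (1/1² - 1/11²) = 13.4933 eV,
corresponding to wavelength λ = hc/ΔE = 1239.84 eV·nm / 13.4933 eV = 91.89 nm in the ultraviolet region.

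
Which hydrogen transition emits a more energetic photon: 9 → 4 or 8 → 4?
9 → 4

Calculate the energy for each transition:

Transition 9 → 4:
ΔE₁ = |E_4 - E_9| = |-13.6057/4² - (-13.6057/9²)|
ΔE₁ = |-0.85035625000 - (-0.16797160494)| = 0.68238465 eV

Transition 8 → 4:
ΔE₂ = |E_4 - E_8| = |-13.6057/4² - (-13.6057/8²)|
ΔE₂ = |-0.85035625000 - (-0.21258906250)| = 0.63776719 eV

Since 0.68238465 eV > 0.63776719 eV, the transition 9 → 4 emits the more energetic photon.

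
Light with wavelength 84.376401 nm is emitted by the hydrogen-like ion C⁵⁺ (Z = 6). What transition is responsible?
n = 10 → n = 5

First, find the photon energy from the wavelength (hc = 1239.84 eV·nm):
E = hc/λ = 1239.84 eV·nm / 84.376401 nm = 14.694156 eV

The energy levels of C⁵⁺ satisfy E_n = -13.6057 × 6² / n² eV, so an emission n_i → n_f releases
ΔE = 13.6057 × 6² × (1/n_f² − 1/n_i²) eV.

Setting ΔE equal to the photon energy:
1/n_f² − 1/n_i² = 14.694156 / (13.6057 × 6²) = 0.030000000

Since 1/n_i² must be positive, we need 1/n_f² > 0.030000000, i.e. n_f ≤ 5. For each allowed n_f, solve n_i = (1/n_f² − 0.030000000)^(−1/2) and check whether it is a whole number:
  n_f = 1: 1/n_i² = 1.000000000 − 0.030000000 = 0.970000000 → n_i = 1.015  (not an integer) ✗
  n_f = 2: 1/n_i² = 0.250000000 − 0.030000000 = 0.220000000 → n_i = 2.132  (not an integer) ✗
  n_f = 3: 1/n_i² = 0.111111111 − 0.030000000 = 0.081111111 → n_i = 3.511  (not an integer) ✗
  n_f = 4: 1/n_i² = 0.062500000 − 0.030000000 = 0.032500000 → n_i = 5.547  (not an integer) ✗
  n_f = 5: 1/n_i² = 0.040000000 − 0.030000000 = 0.010000000 → n_i = 10.000  → integer, n_i = 10 ✓

Only n_f = 5 gives an integer upper level, n_i = 10.

The transition is from n = 10 to n = 5 (emission).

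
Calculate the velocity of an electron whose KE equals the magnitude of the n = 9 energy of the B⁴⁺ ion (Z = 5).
1.22e+06 m/s (or 0.405% of c)

The binding energy at n = 9 for B⁴⁺ is:
E_9 = -13.6057 × 5²/9² = -4.19929 eV
|E_9| = 4.19929 eV

Convert to Joules:
KE = 4.19929 eV × (1.602177 × 10⁻¹⁹ J/eV) = 6.7280e-19 J

Using KE = ½mv²:
v = √(2·KE/m_e)
v = √(2 × 6.7280e-19 J / 9.10938 × 10⁻³¹ kg)
v = 1.22e+06 m/s

This is approximately 0.405% the speed of light.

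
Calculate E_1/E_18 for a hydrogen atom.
324.000

Using E_n = -13.6057 Z² / n² eV with Z = 1:

E_1 = -13.6057 / 1² = -13.6057 / 1 = -13.605700000 eV
E_18 = -13.6057 / 18² = -13.6057 / 324 = -0.041992901 eV

The ratio is:
E_1/E_18 = (-13.605700000) / (-0.041992901)
E_1/E_18 = (-13.6057/1) / (-13.6057/324)
E_1/E_18 = 324/1
E_1/E_18 = 324.000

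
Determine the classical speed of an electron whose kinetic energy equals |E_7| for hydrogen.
3.13e+05 m/s (or 0.10% of c)

The binding energy at n = 7 for hydrogen is:
E_7 = -13.6057/7² = -0.277667 eV
|E_7| = 0.277667 eV

Convert to Joules:
KE = 0.277667 eV × (1.602177 × 10⁻¹⁹ J/eV) = 4.4487e-20 J

Using KE = ½mv²:
v = √(2·KE/m_e)
v = √(2 × 4.4487e-20 J / 9.10938 × 10⁻³¹ kg)
v = 3.13e+05 m/s

This is approximately 0.10% the speed of light.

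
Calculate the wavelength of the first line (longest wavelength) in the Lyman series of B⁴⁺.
4.8601 nm

The longest wavelength corresponds to the smallest energy transition in the series.
The Lyman series has all transitions ending at n_f = 1.

For B⁴⁺ (Z = 5), the first line (α-line) is the jump from n = 2 to n = 1:
E_2 = -13.6057 × 5² / 2² = -85.035625 eV
E_1 = -13.6057 × 5² / 1² = -340.142500 eV
ΔE = E_2 - E_1 = 255.106875 eV

λ = hc/E = 1239.84 eV·nm / 255.106875 eV
λ = 4.8601 nm

This is the α-line of the Lyman series in B⁴⁺.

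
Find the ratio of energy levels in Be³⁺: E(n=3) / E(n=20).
44.44

Using E_n = -13.6057 Z² / n² eV with Z = 4:

E_3 = -13.6057 × 4² / 3² = -217.6912 / 9 = -24.18791111 eV
E_20 = -13.6057 × 4² / 20² = -217.6912 / 400 = -0.54422800 eV

The ratio is:
E_3/E_20 = (-24.18791111) / (-0.54422800)
E_3/E_20 = (-217.6912/9) / (-217.6912/400)
E_3/E_20 = 400/9
E_3/E_20 = 44.44
(Note: the Z² factors cancel in the ratio.)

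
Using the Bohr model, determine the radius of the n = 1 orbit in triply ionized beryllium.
0.01323 nm (or 0.13230 Å)

The Bohr radius formula is:
r_n = n² a₀ / Z

where a₀ = 0.05291772 nm is the Bohr radius.

For Be³⁺ (Z = 4) at n = 1:
r_1 = 1² × 0.05291772 nm / 4
r_1 = 1 × 0.05291772 nm / 4
r_1 = 0.052918 nm / 4
r_1 = 0.01323 nm

The electron orbits at approximately 0.01323 nm from the nucleus.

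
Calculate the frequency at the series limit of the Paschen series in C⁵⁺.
1.32e+16 Hz

The series limit corresponds to the transition from n = ∞ to n = 3.
This is the highest energy (shortest wavelength) transition in the Paschen series.

E_∞ = 0 eV
E_3 = -13.6057 × 6² / 3² = -54.4228000 eV

Energy at series limit:
ΔE = E_∞ - E_3 = 0 - (-54.4228000) = 54.4228000 eV
E = 54.4228000 eV × (1.602177 × 10⁻¹⁹ J/eV) = 8.7195e-18 J
f = E/h = 8.7195e-18 J / (6.62607 × 10⁻³⁴ J·s) = 1.32e+16 Hz

This energy equals the ionization energy from the n = 3 state of C⁵⁺.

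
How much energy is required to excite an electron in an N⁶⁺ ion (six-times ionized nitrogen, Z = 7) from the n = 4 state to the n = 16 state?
39.0632 eV

The energy levels of a hydrogen-like atom are E_n = -13.6057 Z² eV / n².

Energy at n = 4: E_4 = -13.6057 × 7² / 4² = -41.6674563 eV
Energy at n = 16: E_16 = -13.6057 × 7² / 16² = -2.6042160 eV

The excitation energy is the difference:
ΔE = E_16 - E_4
ΔE = -2.6042160 - (-41.6674563)
ΔE = 39.0632 eV

Since this is positive, energy must be absorbed (photon absorption).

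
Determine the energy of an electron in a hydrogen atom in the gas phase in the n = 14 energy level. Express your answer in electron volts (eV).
-0.069 eV

The energy levels of a hydrogen-like atom are given by:
E_n = -13.6057 eV / n²

For n = 14:
E_14 = -13.6057 eV / 14²
E_14 = -13.6057 eV / 196
E_14 = -0.069 eV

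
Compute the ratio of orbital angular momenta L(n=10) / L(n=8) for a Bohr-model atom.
1.250000

In the Bohr model, L_n = nℏ, so the ratio is purely the ratio of quantum numbers:

L_10/L_8 = 10ℏ / 8ℏ = 10/8 = 1.250000

The angular momentum scales linearly with n.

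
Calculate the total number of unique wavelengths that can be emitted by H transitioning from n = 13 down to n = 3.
55

The electron can occupy levels n = 3, 4, ..., 13 during de-excitation — that is m = 13 - 3 + 1 = 11 distinct levels.

The number of distinct spectral lines equals the number of ways to choose 2 of these m levels (each pair gives one possible emission transition):

Number of lines = m(m-1)/2 = 11×10/2 = 55

These correspond to all possible transitions between the 11 levels:
13 → 12, 13 → 11, 13 → 10, 13 → 9, 13 → 8, 13 → 7, 13 → 6, 13 → 5...

Each transition produces a photon with a unique energy (and thus wavelength). This count does not depend on Z.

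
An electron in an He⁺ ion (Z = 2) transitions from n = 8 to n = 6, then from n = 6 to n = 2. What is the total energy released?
12.7553 eV

The energy levels of He⁺ are E_n = -13.6057 × 2² / n² eV.

First transition (8 → 6):
ΔE₁ = |E_6 - E_8|
ΔE₁ = |-1.5117444444 - (-0.8503562500)| = 0.6613882 eV

Second transition (6 → 2):
ΔE₂ = |E_2 - E_6|
ΔE₂ = |-13.6057000000 - (-1.5117444444)| = 12.0939556 eV

Total energy released:
E_total = ΔE₁ + ΔE₂ = 0.6613882 + 12.0939556 = 12.7553 eV

Note: This equals the direct transition 8 → 2: 12.7553 eV ✓
Energy is conserved regardless of the path taken.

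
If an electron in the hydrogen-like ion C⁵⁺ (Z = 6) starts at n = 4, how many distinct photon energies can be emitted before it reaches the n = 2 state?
3

The electron can occupy levels n = 2, 3, ..., 4 during de-excitation — that is m = 4 - 2 + 1 = 3 distinct levels.

The number of distinct spectral lines equals the number of ways to choose 2 of these m levels (each pair gives one possible emission transition):

Number of lines = m(m-1)/2 = 3×2/2 = 3

These correspond to all possible transitions between the 3 levels:
4 → 3, 4 → 2, 3 → 2

Each transition produces a photon with a unique energy (and thus wavelength). This count does not depend on Z.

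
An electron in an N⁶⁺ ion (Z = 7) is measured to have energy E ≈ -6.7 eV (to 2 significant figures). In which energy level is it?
n = 10

The exact energy levels follow E_n = -13.6057 Z² / n² eV with Z = 7.

The measured value (-6.7 eV) is reported to only 2 significant figures, so we must test candidate n values and see which one matches to that precision.

Candidate energies:
  n = 8:  E = -13.6057 × 7² / 8² = -10.416864 eV
  n = 9:  E = -13.6057 × 7² / 9² = -8.230609 eV
  n = 10:  E = -13.6057 × 7² / 10² = -6.666793 eV  ← matches
  n = 11:  E = -13.6057 × 7² / 11² = -5.509746 eV
  n = 12:  E = -13.6057 × 7² / 12² = -4.629717 eV

Checking against the measurement of -6.7 eV (2 sig figs), only n = 10 agrees:
E_10 = -6.666793 eV, which rounds to -6.7 eV ✓

Therefore n = 10.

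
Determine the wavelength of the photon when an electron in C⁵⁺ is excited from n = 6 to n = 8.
208.289 nm

First, find the transition energy using E_n = -13.6057 Z² / n² eV:
E_6 = -13.6057 × 6² / 6² = -13.6057000 eV
E_8 = -13.6057 × 6² / 8² = -7.6532063 eV

Photon energy: |ΔE| = |E_8 - E_6| = 5.9524937 eV

Convert to wavelength using E = hc/λ with hc = 1239.84 eV·nm:
λ = hc/E = 1239.84 eV·nm / 5.9524937 eV
λ = 208.289 nm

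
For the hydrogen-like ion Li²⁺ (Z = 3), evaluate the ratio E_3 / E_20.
44.44

Using E_n = -13.6057 Z² / n² eV with Z = 3:

E_3 = -13.6057 × 3² / 3² = -122.4513 / 9 = -13.60570000 eV
E_20 = -13.6057 × 3² / 20² = -122.4513 / 400 = -0.30612825 eV

The ratio is:
E_3/E_20 = (-13.60570000) / (-0.30612825)
E_3/E_20 = (-122.4513/9) / (-122.4513/400)
E_3/E_20 = 400/9
E_3/E_20 = 44.44
(Note: the Z² factors cancel in the ratio.)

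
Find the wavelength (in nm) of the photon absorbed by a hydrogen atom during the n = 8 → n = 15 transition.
8150.44590 nm

First, find the transition energy using E_n = -13.6057 / n² eV:
E_8 = -13.6057 / 8² = -0.21258906250 eV
E_15 = -13.6057 / 15² = -0.06046977778 eV

Photon energy: |ΔE| = |E_15 - E_8| = 0.15211928472 eV

Convert to wavelength using E = hc/λ with hc = 1239.84 eV·nm:
λ = hc/E = 1239.84 eV·nm / 0.15211928472 eV
λ = 8150.44590 nm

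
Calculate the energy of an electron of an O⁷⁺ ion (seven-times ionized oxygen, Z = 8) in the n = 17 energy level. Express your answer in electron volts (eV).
-3.013 eV

The energy levels of a hydrogen-like atom are given by:
E_n = -13.6057 Z² / n² eV  (with Z = 8 for O⁷⁺)

For n = 17:
E_17 = -13.6057 × 8² / 17²
E_17 = -13.6057 × 64 / 289
E_17 = -3.013 eV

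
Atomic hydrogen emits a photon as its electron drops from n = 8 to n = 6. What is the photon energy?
0.17 eV

The energy levels are E_n = -13.6057 eV / n².

Energy at n = 8: E_8 = -13.6057 / 8² = -0.21259 eV
Energy at n = 6: E_6 = -13.6057 / 6² = -0.37794 eV

For emission (electron falling to lower state), the photon energy is:
E_photon = E_8 - E_6 = |-0.21259 - (-0.37794)|
E_photon = 0.17 eV

This energy is carried away by the emitted photon.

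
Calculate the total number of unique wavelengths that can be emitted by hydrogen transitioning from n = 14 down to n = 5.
45

The electron can occupy levels n = 5, 6, ..., 14 during de-excitation — that is m = 14 - 5 + 1 = 10 distinct levels.

The number of distinct spectral lines equals the number of ways to choose 2 of these m levels (each pair gives one possible emission transition):

Number of lines = m(m-1)/2 = 10×9/2 = 45

These correspond to all possible transitions between the 10 levels:
14 → 13, 14 → 12, 14 → 11, 14 → 10, 14 → 9, 14 → 8, 14 → 7, 14 → 6...

Each transition produces a photon with a unique energy (and thus wavelength). This count does not depend on Z.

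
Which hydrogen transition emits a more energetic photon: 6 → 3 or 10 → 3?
10 → 3

Calculate the energy for each transition:

Transition 6 → 3:
ΔE₁ = |E_3 - E_6| = |-13.6057/3² - (-13.6057/6²)|
ΔE₁ = |-1.51174444444 - (-0.37793611111)| = 1.13380833 eV

Transition 10 → 3:
ΔE₂ = |E_3 - E_10| = |-13.6057/3² - (-13.6057/10²)|
ΔE₂ = |-1.51174444444 - (-0.13605700000)| = 1.37568744 eV

Since 1.37568744 eV > 1.13380833 eV, the transition 10 → 3 emits the more energetic photon.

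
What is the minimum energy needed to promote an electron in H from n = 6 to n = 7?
0.10 eV

The energy levels of a hydrogen-like atom are E_n = -13.6057 eV / n².

Energy at n = 6: E_6 = -13.6057 / 6² = -0.37794 eV
Energy at n = 7: E_7 = -13.6057 / 7² = -0.27767 eV

The excitation energy is the difference:
ΔE = E_7 - E_6
ΔE = -0.27767 - (-0.37794)
ΔE = 0.10 eV

Since this is positive, energy must be absorbed (photon absorption).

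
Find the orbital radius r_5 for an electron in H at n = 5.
1.32294 nm (or 13.22943 Å)

The Bohr radius formula is:
r_n = n² a₀ / Z

where a₀ = 0.05291772 nm is the Bohr radius.

For H (Z = 1) at n = 5:
r_5 = 5² × 0.05291772 nm / 1
r_5 = 25 × 0.05291772 nm / 1
r_5 = 1.322943 nm / 1
r_5 = 1.32294 nm

The electron orbits at approximately 1.32294 nm from the nucleus.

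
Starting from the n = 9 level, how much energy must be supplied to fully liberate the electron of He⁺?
0.6719 eV

The ionization energy is the energy needed to remove the electron completely (n → ∞).

For a hydrogen-like ion with Z = 2, E_n = -13.6057 Z² / n² eV.

At n = 9: E_9 = -13.6057 × 2² / 9² = -0.6718864 eV
At n = ∞: E_∞ = 0 eV

Ionization energy = E_∞ - E_9 = 0 - (-0.6718864) = 0.6718864 eV
Ionization energy ≈ 0.6719 eV

This is also called the binding energy of the electron in state n = 9.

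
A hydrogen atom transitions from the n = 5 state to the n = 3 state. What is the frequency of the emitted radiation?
2.33944e+14 Hz

First, find the transition energy:
E_5 = -13.6057 / 5² = -0.544228000 eV
E_3 = -13.6057 / 3² = -1.511744444 eV
|ΔE| = |E_3 - E_5| = 0.967516444 eV

Convert to Joules: E = 0.967516444 eV × (1.602177 × 10⁻¹⁹ J/eV) = 1.5501326e-19 J

Using E = hf:
f = E/h = 1.5501326e-19 J / (6.62607 × 10⁻³⁴ J·s)
f = 2.33944e+14 Hz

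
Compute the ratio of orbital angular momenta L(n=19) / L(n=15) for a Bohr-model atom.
1.266667

In the Bohr model, L_n = nℏ, so the ratio is purely the ratio of quantum numbers:

L_19/L_15 = 19ℏ / 15ℏ = 19/15 = 1.266667

The angular momentum scales linearly with n.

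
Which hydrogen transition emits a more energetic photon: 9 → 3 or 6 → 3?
9 → 3

Calculate the energy for each transition:

Transition 9 → 3:
ΔE₁ = |E_3 - E_9| = |-13.6057/3² - (-13.6057/9²)|
ΔE₁ = |-1.5117444444 - (-0.1679716049)| = 1.3437728 eV

Transition 6 → 3:
ΔE₂ = |E_3 - E_6| = |-13.6057/3² - (-13.6057/6²)|
ΔE₂ = |-1.5117444444 - (-0.3779361111)| = 1.1338083 eV

Since 1.3437728 eV > 1.1338083 eV, the transition 9 → 3 emits the more energetic photon.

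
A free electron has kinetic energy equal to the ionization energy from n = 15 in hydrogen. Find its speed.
1.458e+05 m/s (or 0.0486% of c)

The binding energy at n = 15 for hydrogen is:
E_15 = -13.6057/15² = -0.06046978 eV
|E_15| = 0.06046978 eV

Convert to Joules:
KE = 0.06046978 eV × (1.602177 × 10⁻¹⁹ J/eV) = 9.68833e-21 J

Using KE = ½mv²:
v = √(2·KE/m_e)
v = √(2 × 9.68833e-21 J / 9.10938 × 10⁻³¹ kg)
v = 1.458e+05 m/s

This is approximately 0.0486% the speed of light.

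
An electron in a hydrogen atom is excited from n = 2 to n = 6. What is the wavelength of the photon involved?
410.069 nm

First, find the transition energy using E_n = -13.6057 / n² eV:
E_2 = -13.6057 / 2² = -3.4014250 eV
E_6 = -13.6057 / 6² = -0.3779361 eV

Photon energy: |ΔE| = |E_6 - E_2| = 3.0234889 eV

Convert to wavelength using E = hc/λ with hc = 1239.84 eV·nm:
λ = hc/E = 1239.84 eV·nm / 3.0234889 eV
λ = 410.069 nm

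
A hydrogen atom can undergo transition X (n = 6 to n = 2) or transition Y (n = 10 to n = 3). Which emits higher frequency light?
6 → 2

Calculate the energy for each transition:

Transition 6 → 2:
ΔE₁ = |E_2 - E_6| = |-13.6057/2² - (-13.6057/6²)|
ΔE₁ = |-3.4014250000 - (-0.3779361111)| = 3.0234889 eV

Transition 10 → 3:
ΔE₂ = |E_3 - E_10| = |-13.6057/3² - (-13.6057/10²)|
ΔE₂ = |-1.5117444444 - (-0.1360570000)| = 1.3756874 eV

Since 3.0234889 eV > 1.3756874 eV, the transition 6 → 2 emits the more energetic photon.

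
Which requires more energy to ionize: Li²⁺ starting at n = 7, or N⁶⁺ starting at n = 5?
N⁶⁺ at n = 5 (E = -26.667172 eV)

Using E_n = -13.6057 Z² / n² eV:

Li²⁺ (Z = 3) at n = 7:
E = -13.6057 × 3² / 7² = -13.6057 × 9 / 49 = -2.499006122 eV

N⁶⁺ (Z = 7) at n = 5:
E = -13.6057 × 7² / 5² = -13.6057 × 49 / 25 = -26.667172000 eV

Since -26.667172000 eV < -2.499006122 eV,
N⁶⁺ at n = 5 is more tightly bound (requires more energy to ionize).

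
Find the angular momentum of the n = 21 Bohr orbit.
2.21e-33 J·s (or 21ℏ)

In the Bohr model, angular momentum is quantized:
L = nℏ

where ℏ = h/(2π) = 1.0546e-34 J·s

For n = 21:
L = 21 × 1.0546e-34 J·s
L = 2.21e-33 J·s

This can also be written as L = 21ℏ.
The angular momentum is an integer multiple of the reduced Planck constant.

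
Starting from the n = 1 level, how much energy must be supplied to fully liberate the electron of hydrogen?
13.6057 eV

The ionization energy is the energy needed to remove the electron completely (n → ∞).

For hydrogen, E_n = -13.6057 eV / n².

At n = 1: E_1 = -13.6057 / 1² = -13.6057000 eV
At n = ∞: E_∞ = 0 eV

Ionization energy = E_∞ - E_1 = 0 - (-13.6057000) = 13.6057000 eV
Ionization energy ≈ 13.6057 eV

This is also called the binding energy of the electron in state n = 1.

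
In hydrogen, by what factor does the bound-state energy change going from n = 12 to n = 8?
2.250000

Using E_n = -13.6057 Z² / n² eV with Z = 1:

E_8 = -13.6057 / 8² = -13.6057 / 64 = -0.212589062500 eV
E_12 = -13.6057 / 12² = -13.6057 / 144 = -0.094484027778 eV

The ratio is:
E_8/E_12 = (-0.212589062500) / (-0.094484027778)
E_8/E_12 = (-13.6057/64) / (-13.6057/144)
E_8/E_12 = 144/64
E_8/E_12 = 2.250000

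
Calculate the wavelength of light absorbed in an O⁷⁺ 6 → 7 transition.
193.206 nm

First, find the transition energy using E_n = -13.6057 Z² / n² eV:
E_6 = -13.6057 × 8² / 6² = -24.1879111 eV
E_7 = -13.6057 × 8² / 7² = -17.7707102 eV

Photon energy: |ΔE| = |E_7 - E_6| = 6.4172009 eV

Convert to wavelength using E = hc/λ with hc = 1239.84 eV·nm:
λ = hc/E = 1239.84 eV·nm / 6.4172009 eV
λ = 193.206 nm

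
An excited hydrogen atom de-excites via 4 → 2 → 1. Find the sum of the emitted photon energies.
12.755344 eV

The energy levels of hydrogen are E_n = -13.6057 / n² eV.

First transition (4 → 2):
ΔE₁ = |E_2 - E_4|
ΔE₁ = |-3.401425000000 - (-0.850356250000)| = 2.551068750 eV

Second transition (2 → 1):
ΔE₂ = |E_1 - E_2|
ΔE₂ = |-13.605700000000 - (-3.401425000000)| = 10.204275000 eV

Total energy released:
E_total = ΔE₁ + ΔE₂ = 2.551068750 + 10.204275000 = 12.755344 eV

Note: This equals the direct transition 4 → 1: 12.755344 eV ✓
Energy is conserved regardless of the path taken.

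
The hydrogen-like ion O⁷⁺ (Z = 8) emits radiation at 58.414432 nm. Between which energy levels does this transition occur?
n = 8 → n = 5

First, find the photon energy from the wavelength (hc = 1239.84 eV·nm):
E = hc/λ = 1239.84 eV·nm / 58.414432 nm = 21.224892 eV

The energy levels of O⁷⁺ satisfy E_n = -13.6057 × 8² / n² eV, so an emission n_i → n_f releases
ΔE = 13.6057 × 8² × (1/n_f² − 1/n_i²) eV.

Setting ΔE equal to the photon energy:
1/n_f² − 1/n_i² = 21.224892 / (13.6057 × 8²) = 0.024375000

Since 1/n_i² must be positive, we need 1/n_f² > 0.024375000, i.e. n_f ≤ 6. For each allowed n_f, solve n_i = (1/n_f² − 0.024375000)^(−1/2) and check whether it is a whole number:
  n_f = 1: 1/n_i² = 1.000000000 − 0.024375000 = 0.975625000 → n_i = 1.012  (not an integer) ✗
  n_f = 2: 1/n_i² = 0.250000000 − 0.024375000 = 0.225625000 → n_i = 2.105  (not an integer) ✗
  n_f = 3: 1/n_i² = 0.111111111 − 0.024375000 = 0.086736111 → n_i = 3.395  (not an integer) ✗
  n_f = 4: 1/n_i² = 0.062500000 − 0.024375000 = 0.038125000 → n_i = 5.121  (not an integer) ✗
  n_f = 5: 1/n_i² = 0.040000000 − 0.024375000 = 0.015625000 → n_i = 8.000  → integer, n_i = 8 ✓
  n_f = 6: 1/n_i² = 0.027777778 − 0.024375000 = 0.003402778 → n_i = 17.143  (not an integer) ✗

Only n_f = 5 gives an integer upper level, n_i = 8.

The transition is from n = 8 to n = 5 (emission).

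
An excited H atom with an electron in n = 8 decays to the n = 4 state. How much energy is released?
0.64 eV

The energy levels are E_n = -13.6057 eV / n².

Energy at n = 8: E_8 = -13.6057 / 8² = -0.21259 eV
Energy at n = 4: E_4 = -13.6057 / 4² = -0.85036 eV

For emission (electron falling to lower state), the photon energy is:
E_photon = E_8 - E_4 = |-0.21259 - (-0.85036)|
E_photon = 0.64 eV

This energy is carried away by the emitted photon.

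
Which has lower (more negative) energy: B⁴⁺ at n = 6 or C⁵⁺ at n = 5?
C⁵⁺ at n = 5 (E = -19.59221 eV)

Using E_n = -13.6057 Z² / n² eV:

B⁴⁺ (Z = 5) at n = 6:
E = -13.6057 × 5² / 6² = -13.6057 × 25 / 36 = -9.44840278 eV

C⁵⁺ (Z = 6) at n = 5:
E = -13.6057 × 6² / 5² = -13.6057 × 36 / 25 = -19.59220800 eV

Since -19.59220800 eV < -9.44840278 eV,
C⁵⁺ at n = 5 is more tightly bound (requires more energy to ionize).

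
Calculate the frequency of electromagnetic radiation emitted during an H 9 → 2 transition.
7.82e+14 Hz

First, find the transition energy:
E_9 = -13.6057 / 9² = -0.1679716 eV
E_2 = -13.6057 / 2² = -3.4014250 eV
|ΔE| = |E_2 - E_9| = 3.2334534 eV

Convert to Joules: E = 3.2334534 eV × (1.602177 × 10⁻¹⁹ J/eV) = 5.1806e-19 J

Using E = hf:
f = E/h = 5.1806e-19 J / (6.62607 × 10⁻³⁴ J·s)
f = 7.82e+14 Hz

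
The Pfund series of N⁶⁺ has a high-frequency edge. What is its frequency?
6.45e+15 Hz

The series limit corresponds to the transition from n = ∞ to n = 5.
This is the highest energy (shortest wavelength) transition in the Pfund series.

E_∞ = 0 eV
E_5 = -13.6057 × 7² / 5² = -26.66717 eV

Energy at series limit:
ΔE = E_∞ - E_5 = 0 - (-26.66717) = 26.66717 eV
E = 26.66717 eV × (1.602177 × 10⁻¹⁹ J/eV) = 4.2726e-18 J
f = E/h = 4.2726e-18 J / (6.62607 × 10⁻³⁴ J·s) = 6.45e+15 Hz

This energy equals the ionization energy from the n = 5 state of N⁶⁺.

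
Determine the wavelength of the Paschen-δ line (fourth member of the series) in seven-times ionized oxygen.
15.698 nm

The lines of a series are numbered from the longest wavelength (smallest ΔE) outward; the fourth line is the transition from n = n_f + 4 to n_f.
The Paschen series has all transitions ending at n_f = 3.

For O⁷⁺ (Z = 8), the fourth line (δ-line) is the jump from n = 7 to n = 3:
E_7 = -13.6057 × 8² / 7² = -17.77071 eV
E_3 = -13.6057 × 8² / 3² = -96.75164 eV
ΔE = E_7 - E_3 = 78.98093 eV

λ = hc/E = 1239.84 eV·nm / 78.98093 eV
λ = 15.698 nm

This is the δ-line of the Paschen series in O⁷⁺.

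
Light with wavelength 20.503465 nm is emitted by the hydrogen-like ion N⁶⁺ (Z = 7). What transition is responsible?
n = 7 → n = 3

First, find the photon energy from the wavelength (hc = 1239.84 eV·nm):
E = hc/λ = 1239.84 eV·nm / 20.503465 nm = 60.469779 eV

The energy levels of N⁶⁺ satisfy E_n = -13.6057 × 7² / n² eV, so an emission n_i → n_f releases
ΔE = 13.6057 × 7² × (1/n_f² − 1/n_i²) eV.

Setting ΔE equal to the photon energy:
1/n_f² − 1/n_i² = 60.469779 / (13.6057 × 7²) = 0.090702950

Since 1/n_i² must be positive, we need 1/n_f² > 0.090702950, i.e. n_f ≤ 3. For each allowed n_f, solve n_i = (1/n_f² − 0.090702950)^(−1/2) and check whether it is a whole number:
  n_f = 1: 1/n_i² = 1.000000000 − 0.090702950 = 0.909297050 → n_i = 1.049  (not an integer) ✗
  n_f = 2: 1/n_i² = 0.250000000 − 0.090702950 = 0.159297050 → n_i = 2.506  (not an integer) ✗
  n_f = 3: 1/n_i² = 0.111111111 − 0.090702950 = 0.020408161 → n_i = 7.000  → integer, n_i = 7 ✓

Only n_f = 3 gives an integer upper level, n_i = 7.

The transition is from n = 7 to n = 3 (emission).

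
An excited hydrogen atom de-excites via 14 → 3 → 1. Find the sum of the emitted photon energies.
13.54 eV

The energy levels of hydrogen are E_n = -13.6057 / n² eV.

First transition (14 → 3):
ΔE₁ = |E_3 - E_14|
ΔE₁ = |-1.51174444 - (-0.06941684)| = 1.44233 eV

Second transition (3 → 1):
ΔE₂ = |E_1 - E_3|
ΔE₂ = |-13.60570000 - (-1.51174444)| = 12.09396 eV

Total energy released:
E_total = ΔE₁ + ΔE₂ = 1.44233 + 12.09396 = 13.54 eV

Note: This equals the direct transition 14 → 1: 13.54 eV ✓
Energy is conserved regardless of the path taken.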